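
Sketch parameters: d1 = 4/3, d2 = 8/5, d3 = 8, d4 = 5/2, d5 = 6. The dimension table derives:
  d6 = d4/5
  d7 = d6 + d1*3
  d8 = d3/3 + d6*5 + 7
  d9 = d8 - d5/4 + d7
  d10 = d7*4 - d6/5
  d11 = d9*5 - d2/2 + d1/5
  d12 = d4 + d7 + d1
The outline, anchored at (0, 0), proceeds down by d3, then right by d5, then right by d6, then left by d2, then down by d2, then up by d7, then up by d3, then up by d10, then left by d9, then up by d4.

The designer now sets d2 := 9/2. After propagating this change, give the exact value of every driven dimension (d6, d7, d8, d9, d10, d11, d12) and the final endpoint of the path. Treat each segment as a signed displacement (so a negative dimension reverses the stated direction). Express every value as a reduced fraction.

Apply edit: d2 := 9/2
  d6 = d4/5 = 1/2
  d7 = d6 + d1*3 = 9/2
  d8 = d3/3 + d6*5 + 7 = 73/6
  d9 = d8 - d5/4 + d7 = 91/6
  d10 = d7*4 - d6/5 = 179/10
  d11 = d9*5 - d2/2 + d1/5 = 1477/20
  d12 = d4 + d7 + d1 = 25/3
Walk from origin (0, 0):
  seg 1: down by d3 = 8 → (0, -8)
  seg 2: right by d5 = 6 → (6, -8)
  seg 3: right by d6 = 1/2 → (13/2, -8)
  seg 4: left by d2 = 9/2 → (2, -8)
  seg 5: down by d2 = 9/2 → (2, -25/2)
  seg 6: up by d7 = 9/2 → (2, -8)
  seg 7: up by d3 = 8 → (2, 0)
  seg 8: up by d10 = 179/10 → (2, 179/10)
  seg 9: left by d9 = 91/6 → (-79/6, 179/10)
  seg 10: up by d4 = 5/2 → (-79/6, 102/5)

d6 = 1/2
d7 = 9/2
d8 = 73/6
d9 = 91/6
d10 = 179/10
d11 = 1477/20
d12 = 25/3
endpoint = (-79/6, 102/5)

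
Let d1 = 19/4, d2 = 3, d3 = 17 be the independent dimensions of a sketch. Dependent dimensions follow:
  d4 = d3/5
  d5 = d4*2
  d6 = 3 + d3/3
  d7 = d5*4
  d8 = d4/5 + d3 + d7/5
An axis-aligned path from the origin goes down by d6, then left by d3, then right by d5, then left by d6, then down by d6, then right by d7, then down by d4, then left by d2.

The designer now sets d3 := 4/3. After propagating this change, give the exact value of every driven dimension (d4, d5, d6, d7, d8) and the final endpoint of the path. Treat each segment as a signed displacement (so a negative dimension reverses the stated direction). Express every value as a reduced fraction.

d4 = 4/15
d5 = 8/15
d6 = 31/9
d7 = 32/15
d8 = 136/75
endpoint = (-46/9, -322/45)

Apply edit: d3 := 4/3
  d4 = d3/5 = 4/15
  d5 = d4*2 = 8/15
  d6 = 3 + d3/3 = 31/9
  d7 = d5*4 = 32/15
  d8 = d4/5 + d3 + d7/5 = 136/75
Walk from origin (0, 0):
  seg 1: down by d6 = 31/9 → (0, -31/9)
  seg 2: left by d3 = 4/3 → (-4/3, -31/9)
  seg 3: right by d5 = 8/15 → (-4/5, -31/9)
  seg 4: left by d6 = 31/9 → (-191/45, -31/9)
  seg 5: down by d6 = 31/9 → (-191/45, -62/9)
  seg 6: right by d7 = 32/15 → (-19/9, -62/9)
  seg 7: down by d4 = 4/15 → (-19/9, -322/45)
  seg 8: left by d2 = 3 → (-46/9, -322/45)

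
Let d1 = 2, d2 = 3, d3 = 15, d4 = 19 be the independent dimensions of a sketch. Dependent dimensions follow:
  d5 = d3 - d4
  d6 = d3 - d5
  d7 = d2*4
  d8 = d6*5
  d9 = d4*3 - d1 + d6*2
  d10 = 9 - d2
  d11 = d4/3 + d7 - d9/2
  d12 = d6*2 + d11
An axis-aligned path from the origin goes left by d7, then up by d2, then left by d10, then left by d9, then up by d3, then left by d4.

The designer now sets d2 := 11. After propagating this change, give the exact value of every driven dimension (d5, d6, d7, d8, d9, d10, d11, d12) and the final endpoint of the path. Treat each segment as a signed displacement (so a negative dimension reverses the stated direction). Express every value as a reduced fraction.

d5 = -4
d6 = 19
d7 = 44
d8 = 95
d9 = 93
d10 = -2
d11 = 23/6
d12 = 251/6
endpoint = (-154, 26)

Apply edit: d2 := 11
  d5 = d3 - d4 = -4
  d6 = d3 - d5 = 19
  d7 = d2*4 = 44
  d8 = d6*5 = 95
  d9 = d4*3 - d1 + d6*2 = 93
  d10 = 9 - d2 = -2
  d11 = d4/3 + d7 - d9/2 = 23/6
  d12 = d6*2 + d11 = 251/6
Walk from origin (0, 0):
  seg 1: left by d7 = 44 → (-44, 0)
  seg 2: up by d2 = 11 → (-44, 11)
  seg 3: left by d10 = -2 → (-42, 11)
  seg 4: left by d9 = 93 → (-135, 11)
  seg 5: up by d3 = 15 → (-135, 26)
  seg 6: left by d4 = 19 → (-154, 26)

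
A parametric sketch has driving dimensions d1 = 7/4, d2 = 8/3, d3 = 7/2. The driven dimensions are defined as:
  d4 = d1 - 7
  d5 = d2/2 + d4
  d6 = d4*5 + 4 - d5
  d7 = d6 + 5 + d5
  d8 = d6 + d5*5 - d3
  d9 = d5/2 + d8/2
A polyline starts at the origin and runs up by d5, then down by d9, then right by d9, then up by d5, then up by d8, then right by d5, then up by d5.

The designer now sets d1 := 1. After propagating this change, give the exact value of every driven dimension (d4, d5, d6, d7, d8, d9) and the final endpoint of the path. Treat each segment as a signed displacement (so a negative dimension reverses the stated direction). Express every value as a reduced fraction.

d4 = -6
d5 = -14/3
d6 = -64/3
d7 = -21
d8 = -289/6
d9 = -317/12
endpoint = (-373/12, -143/4)

Apply edit: d1 := 1
  d4 = d1 - 7 = -6
  d5 = d2/2 + d4 = -14/3
  d6 = d4*5 + 4 - d5 = -64/3
  d7 = d6 + 5 + d5 = -21
  d8 = d6 + d5*5 - d3 = -289/6
  d9 = d5/2 + d8/2 = -317/12
Walk from origin (0, 0):
  seg 1: up by d5 = -14/3 → (0, -14/3)
  seg 2: down by d9 = -317/12 → (0, 87/4)
  seg 3: right by d9 = -317/12 → (-317/12, 87/4)
  seg 4: up by d5 = -14/3 → (-317/12, 205/12)
  seg 5: up by d8 = -289/6 → (-317/12, -373/12)
  seg 6: right by d5 = -14/3 → (-373/12, -373/12)
  seg 7: up by d5 = -14/3 → (-373/12, -143/4)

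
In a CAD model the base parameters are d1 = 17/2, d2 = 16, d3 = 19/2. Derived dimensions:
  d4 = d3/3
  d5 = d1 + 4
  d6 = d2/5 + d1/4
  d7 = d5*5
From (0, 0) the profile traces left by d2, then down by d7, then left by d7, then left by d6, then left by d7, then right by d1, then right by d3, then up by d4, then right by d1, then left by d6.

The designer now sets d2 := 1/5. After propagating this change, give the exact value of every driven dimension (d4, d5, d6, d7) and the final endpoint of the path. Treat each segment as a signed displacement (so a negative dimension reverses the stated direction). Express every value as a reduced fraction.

d4 = 19/6
d5 = 25/2
d6 = 433/200
d7 = 125/2
endpoint = (-10303/100, -178/3)

Apply edit: d2 := 1/5
  d4 = d3/3 = 19/6
  d5 = d1 + 4 = 25/2
  d6 = d2/5 + d1/4 = 433/200
  d7 = d5*5 = 125/2
Walk from origin (0, 0):
  seg 1: left by d2 = 1/5 → (-1/5, 0)
  seg 2: down by d7 = 125/2 → (-1/5, -125/2)
  seg 3: left by d7 = 125/2 → (-627/10, -125/2)
  seg 4: left by d6 = 433/200 → (-12973/200, -125/2)
  seg 5: left by d7 = 125/2 → (-25473/200, -125/2)
  seg 6: right by d1 = 17/2 → (-23773/200, -125/2)
  seg 7: right by d3 = 19/2 → (-21873/200, -125/2)
  seg 8: up by d4 = 19/6 → (-21873/200, -178/3)
  seg 9: right by d1 = 17/2 → (-20173/200, -178/3)
  seg 10: left by d6 = 433/200 → (-10303/100, -178/3)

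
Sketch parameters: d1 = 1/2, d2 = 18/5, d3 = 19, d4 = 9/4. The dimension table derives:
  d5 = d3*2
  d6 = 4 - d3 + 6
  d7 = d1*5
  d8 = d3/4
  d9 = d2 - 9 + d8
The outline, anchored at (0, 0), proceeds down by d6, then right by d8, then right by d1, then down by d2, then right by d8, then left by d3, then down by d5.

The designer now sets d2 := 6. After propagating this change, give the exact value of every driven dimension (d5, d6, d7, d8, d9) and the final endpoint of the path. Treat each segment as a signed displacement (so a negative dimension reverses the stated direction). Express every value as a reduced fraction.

Apply edit: d2 := 6
  d5 = d3*2 = 38
  d6 = 4 - d3 + 6 = -9
  d7 = d1*5 = 5/2
  d8 = d3/4 = 19/4
  d9 = d2 - 9 + d8 = 7/4
Walk from origin (0, 0):
  seg 1: down by d6 = -9 → (0, 9)
  seg 2: right by d8 = 19/4 → (19/4, 9)
  seg 3: right by d1 = 1/2 → (21/4, 9)
  seg 4: down by d2 = 6 → (21/4, 3)
  seg 5: right by d8 = 19/4 → (10, 3)
  seg 6: left by d3 = 19 → (-9, 3)
  seg 7: down by d5 = 38 → (-9, -35)

d5 = 38
d6 = -9
d7 = 5/2
d8 = 19/4
d9 = 7/4
endpoint = (-9, -35)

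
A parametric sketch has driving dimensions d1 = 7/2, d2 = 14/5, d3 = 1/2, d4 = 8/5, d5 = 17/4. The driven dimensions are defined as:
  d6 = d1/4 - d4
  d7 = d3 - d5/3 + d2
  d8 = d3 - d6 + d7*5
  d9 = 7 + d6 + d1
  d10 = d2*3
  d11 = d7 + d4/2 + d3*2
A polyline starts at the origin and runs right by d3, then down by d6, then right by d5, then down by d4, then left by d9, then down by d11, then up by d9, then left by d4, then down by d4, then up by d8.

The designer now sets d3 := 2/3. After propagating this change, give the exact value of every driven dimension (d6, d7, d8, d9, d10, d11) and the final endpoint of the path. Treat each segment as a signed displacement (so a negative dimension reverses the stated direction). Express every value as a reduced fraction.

Apply edit: d3 := 2/3
  d6 = d1/4 - d4 = -29/40
  d7 = d3 - d5/3 + d2 = 41/20
  d8 = d3 - d6 + d7*5 = 1397/120
  d9 = 7 + d6 + d1 = 391/40
  d10 = d2*3 = 42/5
  d11 = d7 + d4/2 + d3*2 = 251/60
Walk from origin (0, 0):
  seg 1: right by d3 = 2/3 → (2/3, 0)
  seg 2: down by d6 = -29/40 → (2/3, 29/40)
  seg 3: right by d5 = 17/4 → (59/12, 29/40)
  seg 4: down by d4 = 8/5 → (59/12, -7/8)
  seg 5: left by d9 = 391/40 → (-583/120, -7/8)
  seg 6: down by d11 = 251/60 → (-583/120, -607/120)
  seg 7: up by d9 = 391/40 → (-583/120, 283/60)
  seg 8: left by d4 = 8/5 → (-155/24, 283/60)
  seg 9: down by d4 = 8/5 → (-155/24, 187/60)
  seg 10: up by d8 = 1397/120 → (-155/24, 1771/120)

d6 = -29/40
d7 = 41/20
d8 = 1397/120
d9 = 391/40
d10 = 42/5
d11 = 251/60
endpoint = (-155/24, 1771/120)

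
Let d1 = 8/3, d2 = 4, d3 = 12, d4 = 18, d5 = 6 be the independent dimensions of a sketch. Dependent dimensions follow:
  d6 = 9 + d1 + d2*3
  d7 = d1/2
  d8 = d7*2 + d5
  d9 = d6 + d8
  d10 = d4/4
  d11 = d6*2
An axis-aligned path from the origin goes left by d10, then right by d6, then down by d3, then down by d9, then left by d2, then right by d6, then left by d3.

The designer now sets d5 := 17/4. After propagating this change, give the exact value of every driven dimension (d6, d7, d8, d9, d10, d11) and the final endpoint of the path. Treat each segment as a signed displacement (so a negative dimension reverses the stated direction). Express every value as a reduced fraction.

d6 = 71/3
d7 = 4/3
d8 = 83/12
d9 = 367/12
d10 = 9/2
d11 = 142/3
endpoint = (161/6, -511/12)

Apply edit: d5 := 17/4
  d6 = 9 + d1 + d2*3 = 71/3
  d7 = d1/2 = 4/3
  d8 = d7*2 + d5 = 83/12
  d9 = d6 + d8 = 367/12
  d10 = d4/4 = 9/2
  d11 = d6*2 = 142/3
Walk from origin (0, 0):
  seg 1: left by d10 = 9/2 → (-9/2, 0)
  seg 2: right by d6 = 71/3 → (115/6, 0)
  seg 3: down by d3 = 12 → (115/6, -12)
  seg 4: down by d9 = 367/12 → (115/6, -511/12)
  seg 5: left by d2 = 4 → (91/6, -511/12)
  seg 6: right by d6 = 71/3 → (233/6, -511/12)
  seg 7: left by d3 = 12 → (161/6, -511/12)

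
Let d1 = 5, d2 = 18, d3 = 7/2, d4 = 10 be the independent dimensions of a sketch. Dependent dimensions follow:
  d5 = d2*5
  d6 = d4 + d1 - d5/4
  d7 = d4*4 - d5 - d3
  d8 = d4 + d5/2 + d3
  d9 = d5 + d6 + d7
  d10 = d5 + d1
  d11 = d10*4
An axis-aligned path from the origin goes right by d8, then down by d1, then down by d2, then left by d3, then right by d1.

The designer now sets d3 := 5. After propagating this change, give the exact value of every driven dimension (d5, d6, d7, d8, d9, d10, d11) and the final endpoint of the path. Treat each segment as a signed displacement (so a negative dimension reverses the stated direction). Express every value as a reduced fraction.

Apply edit: d3 := 5
  d5 = d2*5 = 90
  d6 = d4 + d1 - d5/4 = -15/2
  d7 = d4*4 - d5 - d3 = -55
  d8 = d4 + d5/2 + d3 = 60
  d9 = d5 + d6 + d7 = 55/2
  d10 = d5 + d1 = 95
  d11 = d10*4 = 380
Walk from origin (0, 0):
  seg 1: right by d8 = 60 → (60, 0)
  seg 2: down by d1 = 5 → (60, -5)
  seg 3: down by d2 = 18 → (60, -23)
  seg 4: left by d3 = 5 → (55, -23)
  seg 5: right by d1 = 5 → (60, -23)

d5 = 90
d6 = -15/2
d7 = -55
d8 = 60
d9 = 55/2
d10 = 95
d11 = 380
endpoint = (60, -23)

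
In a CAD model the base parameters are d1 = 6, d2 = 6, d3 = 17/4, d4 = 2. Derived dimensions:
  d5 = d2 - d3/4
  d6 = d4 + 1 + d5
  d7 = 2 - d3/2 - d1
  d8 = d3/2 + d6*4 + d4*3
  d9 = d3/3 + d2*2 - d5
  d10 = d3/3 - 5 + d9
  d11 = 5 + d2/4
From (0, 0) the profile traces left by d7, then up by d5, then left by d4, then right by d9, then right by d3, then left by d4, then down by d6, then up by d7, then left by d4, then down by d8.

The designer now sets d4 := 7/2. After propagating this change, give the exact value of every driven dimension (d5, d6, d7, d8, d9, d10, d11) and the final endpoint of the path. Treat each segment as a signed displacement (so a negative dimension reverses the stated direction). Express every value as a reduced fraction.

Apply edit: d4 := 7/2
  d5 = d2 - d3/4 = 79/16
  d6 = d4 + 1 + d5 = 151/16
  d7 = 2 - d3/2 - d1 = -49/8
  d8 = d3/2 + d6*4 + d4*3 = 403/8
  d9 = d3/3 + d2*2 - d5 = 407/48
  d10 = d3/3 - 5 + d9 = 235/48
  d11 = 5 + d2/4 = 13/2
Walk from origin (0, 0):
  seg 1: left by d7 = -49/8 → (49/8, 0)
  seg 2: up by d5 = 79/16 → (49/8, 79/16)
  seg 3: left by d4 = 7/2 → (21/8, 79/16)
  seg 4: right by d9 = 407/48 → (533/48, 79/16)
  seg 5: right by d3 = 17/4 → (737/48, 79/16)
  seg 6: left by d4 = 7/2 → (569/48, 79/16)
  seg 7: down by d6 = 151/16 → (569/48, -9/2)
  seg 8: up by d7 = -49/8 → (569/48, -85/8)
  seg 9: left by d4 = 7/2 → (401/48, -85/8)
  seg 10: down by d8 = 403/8 → (401/48, -61)

d5 = 79/16
d6 = 151/16
d7 = -49/8
d8 = 403/8
d9 = 407/48
d10 = 235/48
d11 = 13/2
endpoint = (401/48, -61)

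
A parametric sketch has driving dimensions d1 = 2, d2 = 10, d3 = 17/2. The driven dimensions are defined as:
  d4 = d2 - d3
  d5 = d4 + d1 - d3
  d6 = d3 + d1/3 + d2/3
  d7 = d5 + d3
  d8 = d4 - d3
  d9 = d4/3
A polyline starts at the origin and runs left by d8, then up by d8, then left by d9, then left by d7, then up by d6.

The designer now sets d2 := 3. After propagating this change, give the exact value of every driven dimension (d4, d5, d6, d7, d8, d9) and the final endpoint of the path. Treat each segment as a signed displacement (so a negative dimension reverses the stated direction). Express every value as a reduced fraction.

d4 = -11/2
d5 = -12
d6 = 61/6
d7 = -7/2
d8 = -14
d9 = -11/6
endpoint = (58/3, -23/6)

Apply edit: d2 := 3
  d4 = d2 - d3 = -11/2
  d5 = d4 + d1 - d3 = -12
  d6 = d3 + d1/3 + d2/3 = 61/6
  d7 = d5 + d3 = -7/2
  d8 = d4 - d3 = -14
  d9 = d4/3 = -11/6
Walk from origin (0, 0):
  seg 1: left by d8 = -14 → (14, 0)
  seg 2: up by d8 = -14 → (14, -14)
  seg 3: left by d9 = -11/6 → (95/6, -14)
  seg 4: left by d7 = -7/2 → (58/3, -14)
  seg 5: up by d6 = 61/6 → (58/3, -23/6)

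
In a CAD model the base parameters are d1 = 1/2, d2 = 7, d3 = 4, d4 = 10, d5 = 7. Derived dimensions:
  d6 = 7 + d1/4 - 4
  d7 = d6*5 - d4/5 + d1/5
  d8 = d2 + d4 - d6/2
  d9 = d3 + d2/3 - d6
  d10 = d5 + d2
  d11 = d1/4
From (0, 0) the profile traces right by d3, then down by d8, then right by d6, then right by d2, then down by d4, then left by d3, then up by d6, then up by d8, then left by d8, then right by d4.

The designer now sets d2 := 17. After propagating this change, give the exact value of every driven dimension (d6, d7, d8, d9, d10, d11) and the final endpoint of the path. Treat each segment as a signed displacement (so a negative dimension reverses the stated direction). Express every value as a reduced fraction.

Apply edit: d2 := 17
  d6 = 7 + d1/4 - 4 = 25/8
  d7 = d6*5 - d4/5 + d1/5 = 549/40
  d8 = d2 + d4 - d6/2 = 407/16
  d9 = d3 + d2/3 - d6 = 157/24
  d10 = d5 + d2 = 24
  d11 = d1/4 = 1/8
Walk from origin (0, 0):
  seg 1: right by d3 = 4 → (4, 0)
  seg 2: down by d8 = 407/16 → (4, -407/16)
  seg 3: right by d6 = 25/8 → (57/8, -407/16)
  seg 4: right by d2 = 17 → (193/8, -407/16)
  seg 5: down by d4 = 10 → (193/8, -567/16)
  seg 6: left by d3 = 4 → (161/8, -567/16)
  seg 7: up by d6 = 25/8 → (161/8, -517/16)
  seg 8: up by d8 = 407/16 → (161/8, -55/8)
  seg 9: left by d8 = 407/16 → (-85/16, -55/8)
  seg 10: right by d4 = 10 → (75/16, -55/8)

d6 = 25/8
d7 = 549/40
d8 = 407/16
d9 = 157/24
d10 = 24
d11 = 1/8
endpoint = (75/16, -55/8)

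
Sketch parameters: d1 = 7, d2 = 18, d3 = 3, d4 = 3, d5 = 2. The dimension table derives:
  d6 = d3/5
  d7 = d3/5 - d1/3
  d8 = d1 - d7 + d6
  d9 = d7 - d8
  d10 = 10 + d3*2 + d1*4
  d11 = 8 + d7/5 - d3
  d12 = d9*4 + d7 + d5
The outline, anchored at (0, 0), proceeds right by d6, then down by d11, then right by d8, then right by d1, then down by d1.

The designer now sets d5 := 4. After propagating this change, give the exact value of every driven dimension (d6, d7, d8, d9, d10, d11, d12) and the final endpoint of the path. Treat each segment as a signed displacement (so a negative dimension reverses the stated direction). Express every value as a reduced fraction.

d6 = 3/5
d7 = -26/15
d8 = 28/3
d9 = -166/15
d10 = 44
d11 = 349/75
d12 = -42
endpoint = (254/15, -874/75)

Apply edit: d5 := 4
  d6 = d3/5 = 3/5
  d7 = d3/5 - d1/3 = -26/15
  d8 = d1 - d7 + d6 = 28/3
  d9 = d7 - d8 = -166/15
  d10 = 10 + d3*2 + d1*4 = 44
  d11 = 8 + d7/5 - d3 = 349/75
  d12 = d9*4 + d7 + d5 = -42
Walk from origin (0, 0):
  seg 1: right by d6 = 3/5 → (3/5, 0)
  seg 2: down by d11 = 349/75 → (3/5, -349/75)
  seg 3: right by d8 = 28/3 → (149/15, -349/75)
  seg 4: right by d1 = 7 → (254/15, -349/75)
  seg 5: down by d1 = 7 → (254/15, -874/75)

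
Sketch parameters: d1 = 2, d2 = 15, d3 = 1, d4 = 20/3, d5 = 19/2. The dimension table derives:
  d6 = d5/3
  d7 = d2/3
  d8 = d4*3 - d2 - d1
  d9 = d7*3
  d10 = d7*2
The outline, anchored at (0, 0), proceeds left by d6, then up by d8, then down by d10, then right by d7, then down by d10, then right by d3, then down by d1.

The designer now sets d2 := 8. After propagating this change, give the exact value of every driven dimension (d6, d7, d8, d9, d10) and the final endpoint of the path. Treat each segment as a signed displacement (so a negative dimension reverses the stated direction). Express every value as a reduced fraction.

Apply edit: d2 := 8
  d6 = d5/3 = 19/6
  d7 = d2/3 = 8/3
  d8 = d4*3 - d2 - d1 = 10
  d9 = d7*3 = 8
  d10 = d7*2 = 16/3
Walk from origin (0, 0):
  seg 1: left by d6 = 19/6 → (-19/6, 0)
  seg 2: up by d8 = 10 → (-19/6, 10)
  seg 3: down by d10 = 16/3 → (-19/6, 14/3)
  seg 4: right by d7 = 8/3 → (-1/2, 14/3)
  seg 5: down by d10 = 16/3 → (-1/2, -2/3)
  seg 6: right by d3 = 1 → (1/2, -2/3)
  seg 7: down by d1 = 2 → (1/2, -8/3)

d6 = 19/6
d7 = 8/3
d8 = 10
d9 = 8
d10 = 16/3
endpoint = (1/2, -8/3)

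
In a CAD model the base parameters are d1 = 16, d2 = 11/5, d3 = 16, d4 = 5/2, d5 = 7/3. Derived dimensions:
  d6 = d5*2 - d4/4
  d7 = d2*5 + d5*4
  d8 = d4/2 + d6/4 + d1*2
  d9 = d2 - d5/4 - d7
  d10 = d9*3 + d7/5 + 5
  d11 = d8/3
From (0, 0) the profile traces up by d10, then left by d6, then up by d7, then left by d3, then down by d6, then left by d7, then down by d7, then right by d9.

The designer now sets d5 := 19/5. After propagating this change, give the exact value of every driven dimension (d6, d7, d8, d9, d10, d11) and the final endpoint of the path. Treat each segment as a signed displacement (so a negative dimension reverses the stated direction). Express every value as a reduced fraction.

Apply edit: d5 := 19/5
  d6 = d5*2 - d4/4 = 279/40
  d7 = d2*5 + d5*4 = 131/5
  d8 = d4/2 + d6/4 + d1*2 = 5599/160
  d9 = d2 - d5/4 - d7 = -499/20
  d10 = d9*3 + d7/5 + 5 = -6461/100
  d11 = d8/3 = 5599/480
Walk from origin (0, 0):
  seg 1: up by d10 = -6461/100 → (0, -6461/100)
  seg 2: left by d6 = 279/40 → (-279/40, -6461/100)
  seg 3: up by d7 = 131/5 → (-279/40, -3841/100)
  seg 4: left by d3 = 16 → (-919/40, -3841/100)
  seg 5: down by d6 = 279/40 → (-919/40, -9077/200)
  seg 6: left by d7 = 131/5 → (-1967/40, -9077/200)
  seg 7: down by d7 = 131/5 → (-1967/40, -14317/200)
  seg 8: right by d9 = -499/20 → (-593/8, -14317/200)

d6 = 279/40
d7 = 131/5
d8 = 5599/160
d9 = -499/20
d10 = -6461/100
d11 = 5599/480
endpoint = (-593/8, -14317/200)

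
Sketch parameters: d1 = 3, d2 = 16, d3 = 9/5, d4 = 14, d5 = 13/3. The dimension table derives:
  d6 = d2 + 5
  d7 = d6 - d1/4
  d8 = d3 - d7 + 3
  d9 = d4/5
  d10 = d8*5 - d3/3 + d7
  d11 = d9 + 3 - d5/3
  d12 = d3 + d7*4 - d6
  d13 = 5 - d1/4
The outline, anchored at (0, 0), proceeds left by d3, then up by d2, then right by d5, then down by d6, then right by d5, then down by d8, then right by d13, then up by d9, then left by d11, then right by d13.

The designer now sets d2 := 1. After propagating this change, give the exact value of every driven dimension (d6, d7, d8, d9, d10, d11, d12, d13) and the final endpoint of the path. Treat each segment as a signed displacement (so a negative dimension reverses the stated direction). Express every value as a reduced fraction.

Apply edit: d2 := 1
  d6 = d2 + 5 = 6
  d7 = d6 - d1/4 = 21/4
  d8 = d3 - d7 + 3 = -9/20
  d9 = d4/5 = 14/5
  d10 = d8*5 - d3/3 + d7 = 12/5
  d11 = d9 + 3 - d5/3 = 196/45
  d12 = d3 + d7*4 - d6 = 84/5
  d13 = 5 - d1/4 = 17/4
Walk from origin (0, 0):
  seg 1: left by d3 = 9/5 → (-9/5, 0)
  seg 2: up by d2 = 1 → (-9/5, 1)
  seg 3: right by d5 = 13/3 → (38/15, 1)
  seg 4: down by d6 = 6 → (38/15, -5)
  seg 5: right by d5 = 13/3 → (103/15, -5)
  seg 6: down by d8 = -9/20 → (103/15, -91/20)
  seg 7: right by d13 = 17/4 → (667/60, -91/20)
  seg 8: up by d9 = 14/5 → (667/60, -7/4)
  seg 9: left by d11 = 196/45 → (1217/180, -7/4)
  seg 10: right by d13 = 17/4 → (991/90, -7/4)

d6 = 6
d7 = 21/4
d8 = -9/20
d9 = 14/5
d10 = 12/5
d11 = 196/45
d12 = 84/5
d13 = 17/4
endpoint = (991/90, -7/4)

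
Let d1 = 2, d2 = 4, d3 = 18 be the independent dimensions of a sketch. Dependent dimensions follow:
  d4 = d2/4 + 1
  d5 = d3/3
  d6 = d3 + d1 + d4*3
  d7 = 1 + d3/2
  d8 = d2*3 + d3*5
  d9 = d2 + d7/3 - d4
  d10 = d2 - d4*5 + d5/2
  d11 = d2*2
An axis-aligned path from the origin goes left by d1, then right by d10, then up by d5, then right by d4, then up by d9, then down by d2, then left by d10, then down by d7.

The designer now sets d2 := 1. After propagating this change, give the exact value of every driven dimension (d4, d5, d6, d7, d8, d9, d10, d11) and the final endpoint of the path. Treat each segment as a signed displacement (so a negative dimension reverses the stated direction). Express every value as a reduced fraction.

d4 = 5/4
d5 = 6
d6 = 95/4
d7 = 10
d8 = 93
d9 = 37/12
d10 = -9/4
d11 = 2
endpoint = (-3/4, -23/12)

Apply edit: d2 := 1
  d4 = d2/4 + 1 = 5/4
  d5 = d3/3 = 6
  d6 = d3 + d1 + d4*3 = 95/4
  d7 = 1 + d3/2 = 10
  d8 = d2*3 + d3*5 = 93
  d9 = d2 + d7/3 - d4 = 37/12
  d10 = d2 - d4*5 + d5/2 = -9/4
  d11 = d2*2 = 2
Walk from origin (0, 0):
  seg 1: left by d1 = 2 → (-2, 0)
  seg 2: right by d10 = -9/4 → (-17/4, 0)
  seg 3: up by d5 = 6 → (-17/4, 6)
  seg 4: right by d4 = 5/4 → (-3, 6)
  seg 5: up by d9 = 37/12 → (-3, 109/12)
  seg 6: down by d2 = 1 → (-3, 97/12)
  seg 7: left by d10 = -9/4 → (-3/4, 97/12)
  seg 8: down by d7 = 10 → (-3/4, -23/12)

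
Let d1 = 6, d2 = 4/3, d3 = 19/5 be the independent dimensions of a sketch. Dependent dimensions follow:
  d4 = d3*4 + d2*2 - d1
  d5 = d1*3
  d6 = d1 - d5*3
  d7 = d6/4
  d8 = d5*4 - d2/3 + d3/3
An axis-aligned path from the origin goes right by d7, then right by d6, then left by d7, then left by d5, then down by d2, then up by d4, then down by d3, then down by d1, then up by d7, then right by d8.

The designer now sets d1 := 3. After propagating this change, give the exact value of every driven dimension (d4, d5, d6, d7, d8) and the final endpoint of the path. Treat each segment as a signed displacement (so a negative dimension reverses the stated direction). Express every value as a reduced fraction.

Apply edit: d1 := 3
  d4 = d3*4 + d2*2 - d1 = 223/15
  d5 = d1*3 = 9
  d6 = d1 - d5*3 = -24
  d7 = d6/4 = -6
  d8 = d5*4 - d2/3 + d3/3 = 1657/45
Walk from origin (0, 0):
  seg 1: right by d7 = -6 → (-6, 0)
  seg 2: right by d6 = -24 → (-30, 0)
  seg 3: left by d7 = -6 → (-24, 0)
  seg 4: left by d5 = 9 → (-33, 0)
  seg 5: down by d2 = 4/3 → (-33, -4/3)
  seg 6: up by d4 = 223/15 → (-33, 203/15)
  seg 7: down by d3 = 19/5 → (-33, 146/15)
  seg 8: down by d1 = 3 → (-33, 101/15)
  seg 9: up by d7 = -6 → (-33, 11/15)
  seg 10: right by d8 = 1657/45 → (172/45, 11/15)

d4 = 223/15
d5 = 9
d6 = -24
d7 = -6
d8 = 1657/45
endpoint = (172/45, 11/15)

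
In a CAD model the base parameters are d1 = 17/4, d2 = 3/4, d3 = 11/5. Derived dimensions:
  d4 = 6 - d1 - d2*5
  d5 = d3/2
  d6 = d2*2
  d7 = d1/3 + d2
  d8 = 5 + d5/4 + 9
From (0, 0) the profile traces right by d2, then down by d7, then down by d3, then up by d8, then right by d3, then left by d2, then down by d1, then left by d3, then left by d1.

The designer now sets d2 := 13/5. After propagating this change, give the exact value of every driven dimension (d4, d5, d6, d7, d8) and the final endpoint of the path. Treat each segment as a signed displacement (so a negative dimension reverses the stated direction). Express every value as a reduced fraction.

Apply edit: d2 := 13/5
  d4 = 6 - d1 - d2*5 = -45/4
  d5 = d3/2 = 11/10
  d6 = d2*2 = 26/5
  d7 = d1/3 + d2 = 241/60
  d8 = 5 + d5/4 + 9 = 571/40
Walk from origin (0, 0):
  seg 1: right by d2 = 13/5 → (13/5, 0)
  seg 2: down by d7 = 241/60 → (13/5, -241/60)
  seg 3: down by d3 = 11/5 → (13/5, -373/60)
  seg 4: up by d8 = 571/40 → (13/5, 967/120)
  seg 5: right by d3 = 11/5 → (24/5, 967/120)
  seg 6: left by d2 = 13/5 → (11/5, 967/120)
  seg 7: down by d1 = 17/4 → (11/5, 457/120)
  seg 8: left by d3 = 11/5 → (0, 457/120)
  seg 9: left by d1 = 17/4 → (-17/4, 457/120)

d4 = -45/4
d5 = 11/10
d6 = 26/5
d7 = 241/60
d8 = 571/40
endpoint = (-17/4, 457/120)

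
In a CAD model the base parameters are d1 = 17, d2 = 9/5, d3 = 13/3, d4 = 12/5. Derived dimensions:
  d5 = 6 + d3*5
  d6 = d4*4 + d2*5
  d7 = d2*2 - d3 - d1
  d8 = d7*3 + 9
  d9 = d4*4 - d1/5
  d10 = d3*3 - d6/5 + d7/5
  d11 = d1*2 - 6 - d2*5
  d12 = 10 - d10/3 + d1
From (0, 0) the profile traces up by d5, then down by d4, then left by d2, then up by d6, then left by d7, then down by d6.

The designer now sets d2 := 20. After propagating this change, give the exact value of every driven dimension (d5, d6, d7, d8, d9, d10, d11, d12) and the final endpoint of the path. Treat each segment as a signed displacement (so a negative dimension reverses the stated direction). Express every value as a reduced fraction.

d5 = 83/3
d6 = 548/5
d7 = 56/3
d8 = 65
d9 = 31/5
d10 = -389/75
d11 = -72
d12 = 6464/225
endpoint = (-116/3, 379/15)

Apply edit: d2 := 20
  d5 = 6 + d3*5 = 83/3
  d6 = d4*4 + d2*5 = 548/5
  d7 = d2*2 - d3 - d1 = 56/3
  d8 = d7*3 + 9 = 65
  d9 = d4*4 - d1/5 = 31/5
  d10 = d3*3 - d6/5 + d7/5 = -389/75
  d11 = d1*2 - 6 - d2*5 = -72
  d12 = 10 - d10/3 + d1 = 6464/225
Walk from origin (0, 0):
  seg 1: up by d5 = 83/3 → (0, 83/3)
  seg 2: down by d4 = 12/5 → (0, 379/15)
  seg 3: left by d2 = 20 → (-20, 379/15)
  seg 4: up by d6 = 548/5 → (-20, 2023/15)
  seg 5: left by d7 = 56/3 → (-116/3, 2023/15)
  seg 6: down by d6 = 548/5 → (-116/3, 379/15)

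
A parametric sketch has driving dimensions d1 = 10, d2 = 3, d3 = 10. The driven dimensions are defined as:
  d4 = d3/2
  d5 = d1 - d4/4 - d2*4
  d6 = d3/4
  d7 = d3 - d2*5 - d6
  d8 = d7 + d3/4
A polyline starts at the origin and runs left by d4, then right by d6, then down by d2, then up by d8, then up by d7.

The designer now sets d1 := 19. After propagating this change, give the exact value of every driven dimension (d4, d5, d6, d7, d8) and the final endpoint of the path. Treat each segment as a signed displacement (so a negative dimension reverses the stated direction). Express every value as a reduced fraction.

d4 = 5
d5 = 23/4
d6 = 5/2
d7 = -15/2
d8 = -5
endpoint = (-5/2, -31/2)

Apply edit: d1 := 19
  d4 = d3/2 = 5
  d5 = d1 - d4/4 - d2*4 = 23/4
  d6 = d3/4 = 5/2
  d7 = d3 - d2*5 - d6 = -15/2
  d8 = d7 + d3/4 = -5
Walk from origin (0, 0):
  seg 1: left by d4 = 5 → (-5, 0)
  seg 2: right by d6 = 5/2 → (-5/2, 0)
  seg 3: down by d2 = 3 → (-5/2, -3)
  seg 4: up by d8 = -5 → (-5/2, -8)
  seg 5: up by d7 = -15/2 → (-5/2, -31/2)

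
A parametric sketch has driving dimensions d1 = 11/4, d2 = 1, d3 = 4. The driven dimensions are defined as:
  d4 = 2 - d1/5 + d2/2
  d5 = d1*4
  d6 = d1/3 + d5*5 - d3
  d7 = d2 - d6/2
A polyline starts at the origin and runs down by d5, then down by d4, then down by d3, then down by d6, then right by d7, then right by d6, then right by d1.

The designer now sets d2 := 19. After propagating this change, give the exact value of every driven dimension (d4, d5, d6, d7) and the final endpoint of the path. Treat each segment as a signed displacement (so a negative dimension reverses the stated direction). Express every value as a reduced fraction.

Apply edit: d2 := 19
  d4 = 2 - d1/5 + d2/2 = 219/20
  d5 = d1*4 = 11
  d6 = d1/3 + d5*5 - d3 = 623/12
  d7 = d2 - d6/2 = -167/24
Walk from origin (0, 0):
  seg 1: down by d5 = 11 → (0, -11)
  seg 2: down by d4 = 219/20 → (0, -439/20)
  seg 3: down by d3 = 4 → (0, -519/20)
  seg 4: down by d6 = 623/12 → (0, -1168/15)
  seg 5: right by d7 = -167/24 → (-167/24, -1168/15)
  seg 6: right by d6 = 623/12 → (1079/24, -1168/15)
  seg 7: right by d1 = 11/4 → (1145/24, -1168/15)

d4 = 219/20
d5 = 11
d6 = 623/12
d7 = -167/24
endpoint = (1145/24, -1168/15)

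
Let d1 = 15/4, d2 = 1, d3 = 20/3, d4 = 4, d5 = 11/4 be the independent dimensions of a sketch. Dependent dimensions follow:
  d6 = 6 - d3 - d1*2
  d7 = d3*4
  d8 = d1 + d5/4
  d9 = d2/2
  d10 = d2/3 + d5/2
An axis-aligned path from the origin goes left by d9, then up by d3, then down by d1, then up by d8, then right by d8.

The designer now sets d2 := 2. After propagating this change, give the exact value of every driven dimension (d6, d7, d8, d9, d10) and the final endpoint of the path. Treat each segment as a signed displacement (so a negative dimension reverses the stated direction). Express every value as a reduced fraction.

d6 = -49/6
d7 = 80/3
d8 = 71/16
d9 = 1
d10 = 49/24
endpoint = (55/16, 353/48)

Apply edit: d2 := 2
  d6 = 6 - d3 - d1*2 = -49/6
  d7 = d3*4 = 80/3
  d8 = d1 + d5/4 = 71/16
  d9 = d2/2 = 1
  d10 = d2/3 + d5/2 = 49/24
Walk from origin (0, 0):
  seg 1: left by d9 = 1 → (-1, 0)
  seg 2: up by d3 = 20/3 → (-1, 20/3)
  seg 3: down by d1 = 15/4 → (-1, 35/12)
  seg 4: up by d8 = 71/16 → (-1, 353/48)
  seg 5: right by d8 = 71/16 → (55/16, 353/48)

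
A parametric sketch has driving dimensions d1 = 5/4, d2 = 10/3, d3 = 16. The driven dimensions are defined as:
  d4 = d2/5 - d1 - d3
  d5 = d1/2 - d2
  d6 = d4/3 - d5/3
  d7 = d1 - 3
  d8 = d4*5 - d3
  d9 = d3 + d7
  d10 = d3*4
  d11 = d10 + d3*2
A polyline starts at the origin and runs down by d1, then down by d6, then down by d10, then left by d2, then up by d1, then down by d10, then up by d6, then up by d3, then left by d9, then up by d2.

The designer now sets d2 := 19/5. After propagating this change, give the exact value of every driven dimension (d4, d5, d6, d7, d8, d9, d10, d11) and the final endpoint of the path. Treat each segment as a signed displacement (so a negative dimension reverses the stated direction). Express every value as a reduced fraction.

d4 = -1649/100
d5 = -127/40
d6 = -2663/600
d7 = -7/4
d8 = -1969/20
d9 = 57/4
d10 = 64
d11 = 96
endpoint = (-361/20, -541/5)

Apply edit: d2 := 19/5
  d4 = d2/5 - d1 - d3 = -1649/100
  d5 = d1/2 - d2 = -127/40
  d6 = d4/3 - d5/3 = -2663/600
  d7 = d1 - 3 = -7/4
  d8 = d4*5 - d3 = -1969/20
  d9 = d3 + d7 = 57/4
  d10 = d3*4 = 64
  d11 = d10 + d3*2 = 96
Walk from origin (0, 0):
  seg 1: down by d1 = 5/4 → (0, -5/4)
  seg 2: down by d6 = -2663/600 → (0, 1913/600)
  seg 3: down by d10 = 64 → (0, -36487/600)
  seg 4: left by d2 = 19/5 → (-19/5, -36487/600)
  seg 5: up by d1 = 5/4 → (-19/5, -35737/600)
  seg 6: down by d10 = 64 → (-19/5, -74137/600)
  seg 7: up by d6 = -2663/600 → (-19/5, -128)
  seg 8: up by d3 = 16 → (-19/5, -112)
  seg 9: left by d9 = 57/4 → (-361/20, -112)
  seg 10: up by d2 = 19/5 → (-361/20, -541/5)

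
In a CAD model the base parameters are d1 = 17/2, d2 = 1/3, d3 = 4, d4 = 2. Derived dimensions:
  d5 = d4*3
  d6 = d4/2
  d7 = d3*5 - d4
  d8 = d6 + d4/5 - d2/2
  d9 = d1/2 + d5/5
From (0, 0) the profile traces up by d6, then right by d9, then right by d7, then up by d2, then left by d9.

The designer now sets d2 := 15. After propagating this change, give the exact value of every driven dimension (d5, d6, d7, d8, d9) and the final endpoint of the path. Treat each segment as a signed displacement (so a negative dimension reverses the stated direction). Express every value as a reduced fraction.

d5 = 6
d6 = 1
d7 = 18
d8 = -61/10
d9 = 109/20
endpoint = (18, 16)

Apply edit: d2 := 15
  d5 = d4*3 = 6
  d6 = d4/2 = 1
  d7 = d3*5 - d4 = 18
  d8 = d6 + d4/5 - d2/2 = -61/10
  d9 = d1/2 + d5/5 = 109/20
Walk from origin (0, 0):
  seg 1: up by d6 = 1 → (0, 1)
  seg 2: right by d9 = 109/20 → (109/20, 1)
  seg 3: right by d7 = 18 → (469/20, 1)
  seg 4: up by d2 = 15 → (469/20, 16)
  seg 5: left by d9 = 109/20 → (18, 16)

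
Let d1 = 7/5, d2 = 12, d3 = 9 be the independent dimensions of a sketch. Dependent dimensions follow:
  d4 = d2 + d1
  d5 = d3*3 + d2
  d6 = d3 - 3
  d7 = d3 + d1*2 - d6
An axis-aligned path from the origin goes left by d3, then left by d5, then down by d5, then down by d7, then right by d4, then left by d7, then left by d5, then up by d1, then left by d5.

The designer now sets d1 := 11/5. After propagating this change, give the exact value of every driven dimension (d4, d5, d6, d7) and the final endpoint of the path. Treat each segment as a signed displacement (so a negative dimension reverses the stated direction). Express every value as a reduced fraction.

Apply edit: d1 := 11/5
  d4 = d2 + d1 = 71/5
  d5 = d3*3 + d2 = 39
  d6 = d3 - 3 = 6
  d7 = d3 + d1*2 - d6 = 37/5
Walk from origin (0, 0):
  seg 1: left by d3 = 9 → (-9, 0)
  seg 2: left by d5 = 39 → (-48, 0)
  seg 3: down by d5 = 39 → (-48, -39)
  seg 4: down by d7 = 37/5 → (-48, -232/5)
  seg 5: right by d4 = 71/5 → (-169/5, -232/5)
  seg 6: left by d7 = 37/5 → (-206/5, -232/5)
  seg 7: left by d5 = 39 → (-401/5, -232/5)
  seg 8: up by d1 = 11/5 → (-401/5, -221/5)
  seg 9: left by d5 = 39 → (-596/5, -221/5)

d4 = 71/5
d5 = 39
d6 = 6
d7 = 37/5
endpoint = (-596/5, -221/5)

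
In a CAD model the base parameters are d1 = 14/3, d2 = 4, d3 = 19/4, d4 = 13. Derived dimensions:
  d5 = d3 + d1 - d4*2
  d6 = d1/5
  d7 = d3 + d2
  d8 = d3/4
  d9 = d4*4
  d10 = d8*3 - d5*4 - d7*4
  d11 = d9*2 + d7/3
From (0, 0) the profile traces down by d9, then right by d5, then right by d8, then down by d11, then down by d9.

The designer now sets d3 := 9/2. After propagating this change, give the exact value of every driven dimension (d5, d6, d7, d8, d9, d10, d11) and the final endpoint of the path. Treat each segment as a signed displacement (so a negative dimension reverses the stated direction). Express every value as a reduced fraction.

d5 = -101/6
d6 = 14/15
d7 = 17/2
d8 = 9/8
d9 = 52
d10 = 881/24
d11 = 641/6
endpoint = (-377/24, -1265/6)

Apply edit: d3 := 9/2
  d5 = d3 + d1 - d4*2 = -101/6
  d6 = d1/5 = 14/15
  d7 = d3 + d2 = 17/2
  d8 = d3/4 = 9/8
  d9 = d4*4 = 52
  d10 = d8*3 - d5*4 - d7*4 = 881/24
  d11 = d9*2 + d7/3 = 641/6
Walk from origin (0, 0):
  seg 1: down by d9 = 52 → (0, -52)
  seg 2: right by d5 = -101/6 → (-101/6, -52)
  seg 3: right by d8 = 9/8 → (-377/24, -52)
  seg 4: down by d11 = 641/6 → (-377/24, -953/6)
  seg 5: down by d9 = 52 → (-377/24, -1265/6)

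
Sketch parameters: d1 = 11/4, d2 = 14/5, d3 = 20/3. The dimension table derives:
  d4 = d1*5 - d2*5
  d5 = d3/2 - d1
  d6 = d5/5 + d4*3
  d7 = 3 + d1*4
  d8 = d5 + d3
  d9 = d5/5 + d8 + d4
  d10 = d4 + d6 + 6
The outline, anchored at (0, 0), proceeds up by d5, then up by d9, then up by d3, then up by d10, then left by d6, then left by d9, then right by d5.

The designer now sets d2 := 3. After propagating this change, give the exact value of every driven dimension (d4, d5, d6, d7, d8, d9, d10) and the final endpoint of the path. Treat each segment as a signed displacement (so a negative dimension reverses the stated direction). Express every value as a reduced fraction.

Apply edit: d2 := 3
  d4 = d1*5 - d2*5 = -5/4
  d5 = d3/2 - d1 = 7/12
  d6 = d5/5 + d4*3 = -109/30
  d7 = 3 + d1*4 = 14
  d8 = d5 + d3 = 29/4
  d9 = d5/5 + d8 + d4 = 367/60
  d10 = d4 + d6 + 6 = 67/60
Walk from origin (0, 0):
  seg 1: up by d5 = 7/12 → (0, 7/12)
  seg 2: up by d9 = 367/60 → (0, 67/10)
  seg 3: up by d3 = 20/3 → (0, 401/30)
  seg 4: up by d10 = 67/60 → (0, 869/60)
  seg 5: left by d6 = -109/30 → (109/30, 869/60)
  seg 6: left by d9 = 367/60 → (-149/60, 869/60)
  seg 7: right by d5 = 7/12 → (-19/10, 869/60)

d4 = -5/4
d5 = 7/12
d6 = -109/30
d7 = 14
d8 = 29/4
d9 = 367/60
d10 = 67/60
endpoint = (-19/10, 869/60)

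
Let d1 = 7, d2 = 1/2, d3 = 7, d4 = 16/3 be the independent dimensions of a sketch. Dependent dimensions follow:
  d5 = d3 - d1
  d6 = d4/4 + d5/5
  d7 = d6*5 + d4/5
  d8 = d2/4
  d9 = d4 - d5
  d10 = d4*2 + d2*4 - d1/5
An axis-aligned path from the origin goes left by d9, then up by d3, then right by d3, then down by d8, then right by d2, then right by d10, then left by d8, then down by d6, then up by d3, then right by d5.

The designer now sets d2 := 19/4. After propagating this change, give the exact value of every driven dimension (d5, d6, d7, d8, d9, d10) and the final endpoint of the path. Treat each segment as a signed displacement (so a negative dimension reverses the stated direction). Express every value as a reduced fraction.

Apply edit: d2 := 19/4
  d5 = d3 - d1 = 0
  d6 = d4/4 + d5/5 = 4/3
  d7 = d6*5 + d4/5 = 116/15
  d8 = d2/4 = 19/16
  d9 = d4 - d5 = 16/3
  d10 = d4*2 + d2*4 - d1/5 = 424/15
Walk from origin (0, 0):
  seg 1: left by d9 = 16/3 → (-16/3, 0)
  seg 2: up by d3 = 7 → (-16/3, 7)
  seg 3: right by d3 = 7 → (5/3, 7)
  seg 4: down by d8 = 19/16 → (5/3, 93/16)
  seg 5: right by d2 = 19/4 → (77/12, 93/16)
  seg 6: right by d10 = 424/15 → (2081/60, 93/16)
  seg 7: left by d8 = 19/16 → (8039/240, 93/16)
  seg 8: down by d6 = 4/3 → (8039/240, 215/48)
  seg 9: up by d3 = 7 → (8039/240, 551/48)
  seg 10: right by d5 = 0 → (8039/240, 551/48)

d5 = 0
d6 = 4/3
d7 = 116/15
d8 = 19/16
d9 = 16/3
d10 = 424/15
endpoint = (8039/240, 551/48)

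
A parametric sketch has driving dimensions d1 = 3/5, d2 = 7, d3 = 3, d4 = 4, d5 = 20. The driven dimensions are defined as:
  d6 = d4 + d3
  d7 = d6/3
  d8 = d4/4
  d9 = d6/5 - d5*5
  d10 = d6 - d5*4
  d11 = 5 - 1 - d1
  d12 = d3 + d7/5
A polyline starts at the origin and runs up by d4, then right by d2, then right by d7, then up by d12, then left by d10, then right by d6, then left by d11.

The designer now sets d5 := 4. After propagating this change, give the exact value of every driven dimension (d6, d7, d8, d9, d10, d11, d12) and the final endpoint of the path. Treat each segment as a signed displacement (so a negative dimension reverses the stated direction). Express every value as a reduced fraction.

d6 = 7
d7 = 7/3
d8 = 1
d9 = -93/5
d10 = -9
d11 = 17/5
d12 = 52/15
endpoint = (329/15, 112/15)

Apply edit: d5 := 4
  d6 = d4 + d3 = 7
  d7 = d6/3 = 7/3
  d8 = d4/4 = 1
  d9 = d6/5 - d5*5 = -93/5
  d10 = d6 - d5*4 = -9
  d11 = 5 - 1 - d1 = 17/5
  d12 = d3 + d7/5 = 52/15
Walk from origin (0, 0):
  seg 1: up by d4 = 4 → (0, 4)
  seg 2: right by d2 = 7 → (7, 4)
  seg 3: right by d7 = 7/3 → (28/3, 4)
  seg 4: up by d12 = 52/15 → (28/3, 112/15)
  seg 5: left by d10 = -9 → (55/3, 112/15)
  seg 6: right by d6 = 7 → (76/3, 112/15)
  seg 7: left by d11 = 17/5 → (329/15, 112/15)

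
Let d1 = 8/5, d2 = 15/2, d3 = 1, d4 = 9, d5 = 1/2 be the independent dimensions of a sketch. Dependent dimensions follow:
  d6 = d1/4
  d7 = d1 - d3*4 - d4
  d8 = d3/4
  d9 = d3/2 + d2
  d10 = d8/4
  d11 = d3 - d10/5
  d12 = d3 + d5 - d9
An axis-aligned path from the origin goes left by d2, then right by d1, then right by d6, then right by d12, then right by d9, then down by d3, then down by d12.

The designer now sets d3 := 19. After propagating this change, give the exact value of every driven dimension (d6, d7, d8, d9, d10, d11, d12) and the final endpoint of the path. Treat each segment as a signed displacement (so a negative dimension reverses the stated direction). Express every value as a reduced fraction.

Apply edit: d3 := 19
  d6 = d1/4 = 2/5
  d7 = d1 - d3*4 - d4 = -417/5
  d8 = d3/4 = 19/4
  d9 = d3/2 + d2 = 17
  d10 = d8/4 = 19/16
  d11 = d3 - d10/5 = 1501/80
  d12 = d3 + d5 - d9 = 5/2
Walk from origin (0, 0):
  seg 1: left by d2 = 15/2 → (-15/2, 0)
  seg 2: right by d1 = 8/5 → (-59/10, 0)
  seg 3: right by d6 = 2/5 → (-11/2, 0)
  seg 4: right by d12 = 5/2 → (-3, 0)
  seg 5: right by d9 = 17 → (14, 0)
  seg 6: down by d3 = 19 → (14, -19)
  seg 7: down by d12 = 5/2 → (14, -43/2)

d6 = 2/5
d7 = -417/5
d8 = 19/4
d9 = 17
d10 = 19/16
d11 = 1501/80
d12 = 5/2
endpoint = (14, -43/2)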